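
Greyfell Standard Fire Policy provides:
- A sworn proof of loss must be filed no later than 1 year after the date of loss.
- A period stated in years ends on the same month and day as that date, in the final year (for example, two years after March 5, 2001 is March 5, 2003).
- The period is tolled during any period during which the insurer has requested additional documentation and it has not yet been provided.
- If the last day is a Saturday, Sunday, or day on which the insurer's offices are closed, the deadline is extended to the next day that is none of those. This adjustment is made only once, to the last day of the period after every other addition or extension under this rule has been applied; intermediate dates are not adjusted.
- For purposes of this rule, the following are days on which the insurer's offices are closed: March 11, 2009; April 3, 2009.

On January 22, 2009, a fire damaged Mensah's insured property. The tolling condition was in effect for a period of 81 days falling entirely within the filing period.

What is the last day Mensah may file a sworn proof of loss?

1 year after January 22, 2009 is January 22, 2010.
Tolling adds 81 days: January 22, 2010 + 81 days = April 13, 2010.
April 13, 2010 is a Tuesday and not a day on which the insurer's offices are closed, so no extension applies.

April 13, 2010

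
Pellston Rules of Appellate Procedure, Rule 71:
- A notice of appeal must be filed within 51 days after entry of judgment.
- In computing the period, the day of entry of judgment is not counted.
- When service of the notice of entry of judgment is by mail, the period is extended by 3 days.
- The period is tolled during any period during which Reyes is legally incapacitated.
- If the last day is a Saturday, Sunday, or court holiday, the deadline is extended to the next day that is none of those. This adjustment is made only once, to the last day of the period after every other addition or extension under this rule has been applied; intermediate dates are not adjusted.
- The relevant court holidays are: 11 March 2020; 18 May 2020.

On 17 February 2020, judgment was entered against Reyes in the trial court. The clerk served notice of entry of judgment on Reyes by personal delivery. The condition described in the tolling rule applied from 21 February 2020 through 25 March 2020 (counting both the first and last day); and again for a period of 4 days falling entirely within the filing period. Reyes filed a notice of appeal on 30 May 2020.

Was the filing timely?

51 days after 17 February 2020 is April 8, 2020.
Service was not by mail, so no mail extension applies.
From February 21, 2020 through March 25, 2020 inclusive is 34 days; tolling adds 34 days: April 8, 2020 + 34 days = May 12, 2020.
Tolling adds 4 days: May 12, 2020 + 4 days = May 16, 2020.
May 16, 2020 is Saturday; May 17, 2020 is Sunday; May 18, 2020 is a listed holiday. The next qualifying day is May 19, 2020.
The deadline is May 19, 2020; the filing on May 30, 2020 is after that date.

No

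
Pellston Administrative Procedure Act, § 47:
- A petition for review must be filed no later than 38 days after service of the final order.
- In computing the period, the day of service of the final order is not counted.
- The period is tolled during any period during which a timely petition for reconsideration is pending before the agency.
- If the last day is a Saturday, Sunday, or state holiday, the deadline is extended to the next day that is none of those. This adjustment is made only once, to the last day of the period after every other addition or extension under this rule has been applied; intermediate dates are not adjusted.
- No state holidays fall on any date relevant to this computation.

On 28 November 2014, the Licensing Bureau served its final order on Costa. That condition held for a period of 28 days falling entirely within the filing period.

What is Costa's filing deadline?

38 days after 28 November 2014 is January 5, 2015.
Tolling adds 28 days: January 5, 2015 + 28 days = February 2, 2015.
February 2, 2015 is a Monday and not a state holiday, so no extension applies.

February 2, 2015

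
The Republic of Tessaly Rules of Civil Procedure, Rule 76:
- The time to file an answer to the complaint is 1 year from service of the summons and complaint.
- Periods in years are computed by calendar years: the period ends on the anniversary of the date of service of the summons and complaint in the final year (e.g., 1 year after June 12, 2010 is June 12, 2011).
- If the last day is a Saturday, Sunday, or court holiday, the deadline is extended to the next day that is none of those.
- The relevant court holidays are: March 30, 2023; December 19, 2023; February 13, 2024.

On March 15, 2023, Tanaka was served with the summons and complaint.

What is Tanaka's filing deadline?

1 year after March 15, 2023 is March 15, 2024.
March 15, 2024 is a Friday and not a court holiday, so no extension applies.

March 15, 2024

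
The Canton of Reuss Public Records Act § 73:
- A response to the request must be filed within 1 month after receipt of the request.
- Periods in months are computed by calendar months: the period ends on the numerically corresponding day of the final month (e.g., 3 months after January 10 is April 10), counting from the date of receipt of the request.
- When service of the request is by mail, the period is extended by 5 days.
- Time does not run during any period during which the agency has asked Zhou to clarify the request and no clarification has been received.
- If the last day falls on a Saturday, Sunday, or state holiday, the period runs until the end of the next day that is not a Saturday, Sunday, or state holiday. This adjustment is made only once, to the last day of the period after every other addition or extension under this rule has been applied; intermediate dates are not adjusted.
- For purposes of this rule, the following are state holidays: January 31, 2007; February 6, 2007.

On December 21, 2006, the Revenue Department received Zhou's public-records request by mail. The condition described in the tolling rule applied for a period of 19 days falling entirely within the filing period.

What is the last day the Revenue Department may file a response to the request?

1 month after December 21, 2006 is January 21, 2007.
Service was by mail, adding 5 days: January 21, 2007 + 5 days = January 26, 2007.
Tolling adds 19 days: January 26, 2007 + 19 days = February 14, 2007.
February 14, 2007 is a Wednesday and not a state holiday, so no extension applies.

February 14, 2007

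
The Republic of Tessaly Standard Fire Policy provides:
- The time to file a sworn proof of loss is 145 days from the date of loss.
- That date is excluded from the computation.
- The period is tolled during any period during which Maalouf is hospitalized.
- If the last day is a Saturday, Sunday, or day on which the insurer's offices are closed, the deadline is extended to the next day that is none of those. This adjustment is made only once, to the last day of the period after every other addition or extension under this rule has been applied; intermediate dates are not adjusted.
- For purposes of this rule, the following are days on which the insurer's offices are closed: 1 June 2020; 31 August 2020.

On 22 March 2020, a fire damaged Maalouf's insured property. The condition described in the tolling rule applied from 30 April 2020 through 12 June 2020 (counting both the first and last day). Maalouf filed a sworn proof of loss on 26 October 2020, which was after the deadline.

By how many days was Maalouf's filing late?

28 days

145 days after 22 March 2020 is August 14, 2020.
From April 30, 2020 through June 12, 2020 inclusive is 44 days; tolling adds 44 days: August 14, 2020 + 44 days = September 27, 2020.
September 27, 2020 is Sunday. The next qualifying day is September 28, 2020.
The deadline is September 28, 2020; from September 28, 2020 to October 26, 2020 is 28 days.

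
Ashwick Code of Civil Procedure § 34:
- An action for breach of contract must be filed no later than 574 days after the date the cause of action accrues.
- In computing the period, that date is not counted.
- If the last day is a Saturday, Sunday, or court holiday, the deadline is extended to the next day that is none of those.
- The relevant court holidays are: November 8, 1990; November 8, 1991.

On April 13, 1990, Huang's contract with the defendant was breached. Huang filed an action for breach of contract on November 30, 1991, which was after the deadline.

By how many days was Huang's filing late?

574 days after April 13, 1990 is November 8, 1991.
November 8, 1991 is a listed holiday; November 9, 1991 is Saturday; November 10, 1991 is Sunday. The next qualifying day is November 11, 1991.
The deadline is November 11, 1991; from November 11, 1991 to November 30, 1991 is 19 days.

19 days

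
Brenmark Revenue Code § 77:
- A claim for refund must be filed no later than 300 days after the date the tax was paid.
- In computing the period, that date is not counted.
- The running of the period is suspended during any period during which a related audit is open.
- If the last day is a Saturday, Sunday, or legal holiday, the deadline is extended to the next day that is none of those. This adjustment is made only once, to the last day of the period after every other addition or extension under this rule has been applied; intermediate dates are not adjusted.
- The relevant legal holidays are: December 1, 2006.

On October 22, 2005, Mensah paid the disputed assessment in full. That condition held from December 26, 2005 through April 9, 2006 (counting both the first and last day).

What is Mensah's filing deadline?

December 4, 2006

300 days after October 22, 2005 is August 18, 2006.
From December 26, 2005 through April 9, 2006 inclusive is 105 days; tolling adds 105 days: August 18, 2006 + 105 days = December 1, 2006.
December 1, 2006 is a listed holiday; December 2, 2006 is Saturday; December 3, 2006 is Sunday. The next qualifying day is December 4, 2006.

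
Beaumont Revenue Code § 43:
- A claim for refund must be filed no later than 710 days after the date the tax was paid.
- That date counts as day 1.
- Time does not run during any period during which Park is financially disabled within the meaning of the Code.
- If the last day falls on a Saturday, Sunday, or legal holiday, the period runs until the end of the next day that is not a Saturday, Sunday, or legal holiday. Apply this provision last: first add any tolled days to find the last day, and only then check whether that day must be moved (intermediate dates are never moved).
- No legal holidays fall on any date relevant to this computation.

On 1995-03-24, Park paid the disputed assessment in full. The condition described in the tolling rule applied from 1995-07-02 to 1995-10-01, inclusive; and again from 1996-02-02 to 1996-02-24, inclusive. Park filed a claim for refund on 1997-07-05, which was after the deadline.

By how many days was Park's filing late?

Counting 1995-03-24 as day 1, day 710 is March 2, 1997.
From July 2, 1995 through October 1, 1995 inclusive is 92 days; tolling adds 92 days: March 2, 1997 + 92 days = June 2, 1997.
From February 2, 1996 through February 24, 1996 inclusive is 23 days; tolling adds 23 days: June 2, 1997 + 23 days = June 25, 1997.
June 25, 1997 is a Wednesday and not a legal holiday, so no extension applies.
The deadline is June 25, 1997; from June 25, 1997 to July 5, 1997 is 10 days.

10 days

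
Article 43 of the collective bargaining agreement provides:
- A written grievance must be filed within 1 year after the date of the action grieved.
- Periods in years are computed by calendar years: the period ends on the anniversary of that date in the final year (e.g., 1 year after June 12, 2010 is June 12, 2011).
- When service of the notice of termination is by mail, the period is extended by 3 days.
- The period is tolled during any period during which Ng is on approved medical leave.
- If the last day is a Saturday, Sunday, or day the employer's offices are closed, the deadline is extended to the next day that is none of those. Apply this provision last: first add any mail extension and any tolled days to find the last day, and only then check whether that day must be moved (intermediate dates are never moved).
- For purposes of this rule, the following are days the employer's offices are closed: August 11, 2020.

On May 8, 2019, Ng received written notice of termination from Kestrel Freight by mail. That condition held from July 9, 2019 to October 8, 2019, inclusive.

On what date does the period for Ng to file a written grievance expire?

August 12, 2020

1 year after May 8, 2019 is May 8, 2020.
Service was by mail, adding 3 days: May 8, 2020 + 3 days = May 11, 2020.
From July 9, 2019 through October 8, 2019 inclusive is 92 days; tolling adds 92 days: May 11, 2020 + 92 days = August 11, 2020.
August 11, 2020 is a listed holiday. The next qualifying day is August 12, 2020.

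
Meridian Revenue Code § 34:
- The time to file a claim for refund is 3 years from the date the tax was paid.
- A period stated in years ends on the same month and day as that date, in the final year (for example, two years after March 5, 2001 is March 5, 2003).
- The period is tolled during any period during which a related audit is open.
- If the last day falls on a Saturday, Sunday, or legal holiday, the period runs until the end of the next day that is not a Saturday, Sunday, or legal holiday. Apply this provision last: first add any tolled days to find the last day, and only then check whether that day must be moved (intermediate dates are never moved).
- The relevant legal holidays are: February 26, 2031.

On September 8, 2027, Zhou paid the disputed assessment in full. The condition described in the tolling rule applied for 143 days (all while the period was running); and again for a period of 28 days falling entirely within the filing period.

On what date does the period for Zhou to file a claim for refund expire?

February 27, 2031

3 years after September 8, 2027 is September 8, 2030.
Tolling adds 143 days: September 8, 2030 + 143 days = January 29, 2031.
Tolling adds 28 days: January 29, 2031 + 28 days = February 26, 2031.
February 26, 2031 is a listed holiday. The next qualifying day is February 27, 2031.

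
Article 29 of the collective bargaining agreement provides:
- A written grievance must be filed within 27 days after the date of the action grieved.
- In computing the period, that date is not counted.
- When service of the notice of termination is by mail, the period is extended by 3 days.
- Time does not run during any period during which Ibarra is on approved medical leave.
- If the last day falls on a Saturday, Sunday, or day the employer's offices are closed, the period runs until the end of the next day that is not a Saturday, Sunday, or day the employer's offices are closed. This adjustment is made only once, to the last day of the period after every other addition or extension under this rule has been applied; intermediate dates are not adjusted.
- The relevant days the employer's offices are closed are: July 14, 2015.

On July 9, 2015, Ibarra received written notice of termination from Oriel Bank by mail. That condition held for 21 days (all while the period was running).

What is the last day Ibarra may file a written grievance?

August 31, 2015

27 days after July 9, 2015 is August 5, 2015.
Service was by mail, adding 3 days: August 5, 2015 + 3 days = August 8, 2015.
Tolling adds 21 days: August 8, 2015 + 21 days = August 29, 2015.
August 29, 2015 is Saturday; August 30, 2015 is Sunday. The next qualifying day is August 31, 2015.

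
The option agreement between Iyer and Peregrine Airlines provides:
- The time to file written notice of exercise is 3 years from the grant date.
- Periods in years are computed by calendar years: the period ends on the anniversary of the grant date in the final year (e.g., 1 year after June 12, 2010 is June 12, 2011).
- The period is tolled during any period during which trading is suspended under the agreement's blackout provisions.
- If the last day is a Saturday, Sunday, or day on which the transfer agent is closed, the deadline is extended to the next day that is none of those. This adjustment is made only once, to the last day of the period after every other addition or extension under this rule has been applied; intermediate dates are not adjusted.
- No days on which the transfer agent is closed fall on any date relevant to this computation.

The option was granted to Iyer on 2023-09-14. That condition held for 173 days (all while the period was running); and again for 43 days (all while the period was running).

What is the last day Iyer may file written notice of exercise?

3 years after 2023-09-14 is September 14, 2026.
Tolling adds 173 days: September 14, 2026 + 173 days = March 6, 2027.
Tolling adds 43 days: March 6, 2027 + 43 days = April 18, 2027.
April 18, 2027 is Sunday. The next qualifying day is April 19, 2027.

April 19, 2027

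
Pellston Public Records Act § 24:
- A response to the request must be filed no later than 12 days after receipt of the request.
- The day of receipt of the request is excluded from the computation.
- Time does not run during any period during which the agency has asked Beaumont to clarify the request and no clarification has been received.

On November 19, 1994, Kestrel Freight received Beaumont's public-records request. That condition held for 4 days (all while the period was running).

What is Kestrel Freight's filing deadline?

12 days after November 19, 1994 is December 1, 1994.
Tolling adds 4 days: December 1, 1994 + 4 days = December 5, 1994.

December 5, 1994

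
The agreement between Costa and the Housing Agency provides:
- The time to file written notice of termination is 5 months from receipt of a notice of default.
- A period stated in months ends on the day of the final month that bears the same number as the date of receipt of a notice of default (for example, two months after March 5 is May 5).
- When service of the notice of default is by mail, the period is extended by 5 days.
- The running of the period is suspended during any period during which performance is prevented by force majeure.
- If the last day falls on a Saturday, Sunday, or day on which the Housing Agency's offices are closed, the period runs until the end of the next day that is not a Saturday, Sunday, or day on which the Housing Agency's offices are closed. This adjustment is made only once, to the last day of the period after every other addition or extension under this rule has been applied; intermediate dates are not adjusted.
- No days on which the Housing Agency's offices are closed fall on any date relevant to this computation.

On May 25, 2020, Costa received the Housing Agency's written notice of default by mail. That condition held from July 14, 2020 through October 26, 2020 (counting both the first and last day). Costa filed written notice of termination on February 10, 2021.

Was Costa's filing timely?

Yes

5 months after May 25, 2020 is October 25, 2020.
Service was by mail, adding 5 days: October 25, 2020 + 5 days = October 30, 2020.
From July 14, 2020 through October 26, 2020 inclusive is 105 days; tolling adds 105 days: October 30, 2020 + 105 days = February 12, 2021.
February 12, 2021 is a Friday and not a day on which the Housing Agency's offices are closed, so no extension applies.
The deadline is February 12, 2021; the filing on February 10, 2021 is on or before that date.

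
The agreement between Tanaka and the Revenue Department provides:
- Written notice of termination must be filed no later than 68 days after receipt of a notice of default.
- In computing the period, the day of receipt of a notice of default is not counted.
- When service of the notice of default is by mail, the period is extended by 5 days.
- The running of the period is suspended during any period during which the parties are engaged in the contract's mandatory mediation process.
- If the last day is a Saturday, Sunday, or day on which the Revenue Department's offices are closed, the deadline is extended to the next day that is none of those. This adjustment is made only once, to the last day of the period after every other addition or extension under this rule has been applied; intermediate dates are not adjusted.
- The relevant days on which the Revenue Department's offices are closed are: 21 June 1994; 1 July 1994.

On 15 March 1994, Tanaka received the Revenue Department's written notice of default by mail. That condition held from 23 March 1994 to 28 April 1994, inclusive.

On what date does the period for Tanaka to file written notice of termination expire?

68 days after 15 March 1994 is May 22, 1994.
Service was by mail, adding 5 days: May 22, 1994 + 5 days = May 27, 1994.
From March 23, 1994 through April 28, 1994 inclusive is 37 days; tolling adds 37 days: May 27, 1994 + 37 days = July 3, 1994.
July 3, 1994 is Sunday. The next qualifying day is July 4, 1994.

July 4, 1994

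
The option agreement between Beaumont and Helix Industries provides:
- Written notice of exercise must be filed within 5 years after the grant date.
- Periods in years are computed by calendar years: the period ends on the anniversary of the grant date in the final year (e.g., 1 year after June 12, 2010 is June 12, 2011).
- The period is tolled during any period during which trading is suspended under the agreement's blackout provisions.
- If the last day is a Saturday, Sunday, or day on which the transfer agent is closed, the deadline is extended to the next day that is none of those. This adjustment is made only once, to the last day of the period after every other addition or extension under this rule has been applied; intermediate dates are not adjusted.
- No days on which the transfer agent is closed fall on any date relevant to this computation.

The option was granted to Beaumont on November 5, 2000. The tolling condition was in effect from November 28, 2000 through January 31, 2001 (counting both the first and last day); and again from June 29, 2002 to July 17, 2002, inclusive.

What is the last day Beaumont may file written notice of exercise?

5 years after November 5, 2000 is November 5, 2005.
From November 28, 2000 through January 31, 2001 inclusive is 65 days; tolling adds 65 days: November 5, 2005 + 65 days = January 9, 2006.
From June 29, 2002 through July 17, 2002 inclusive is 19 days; tolling adds 19 days: January 9, 2006 + 19 days = January 28, 2006.
January 28, 2006 is Saturday; January 29, 2006 is Sunday. The next qualifying day is January 30, 2006.

January 30, 2006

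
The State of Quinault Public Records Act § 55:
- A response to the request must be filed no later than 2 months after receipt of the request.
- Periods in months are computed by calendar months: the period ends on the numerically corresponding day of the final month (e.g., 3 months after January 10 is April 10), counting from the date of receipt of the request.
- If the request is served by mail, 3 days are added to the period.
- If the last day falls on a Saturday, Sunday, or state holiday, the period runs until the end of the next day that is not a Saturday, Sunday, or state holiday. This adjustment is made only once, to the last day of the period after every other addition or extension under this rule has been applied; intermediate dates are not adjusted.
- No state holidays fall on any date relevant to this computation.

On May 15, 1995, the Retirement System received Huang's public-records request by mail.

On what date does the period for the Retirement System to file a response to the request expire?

2 months after May 15, 1995 is July 15, 1995.
Service was by mail, adding 3 days: July 15, 1995 + 3 days = July 18, 1995.
July 18, 1995 is a Tuesday and not a state holiday, so no extension applies.

July 18, 1995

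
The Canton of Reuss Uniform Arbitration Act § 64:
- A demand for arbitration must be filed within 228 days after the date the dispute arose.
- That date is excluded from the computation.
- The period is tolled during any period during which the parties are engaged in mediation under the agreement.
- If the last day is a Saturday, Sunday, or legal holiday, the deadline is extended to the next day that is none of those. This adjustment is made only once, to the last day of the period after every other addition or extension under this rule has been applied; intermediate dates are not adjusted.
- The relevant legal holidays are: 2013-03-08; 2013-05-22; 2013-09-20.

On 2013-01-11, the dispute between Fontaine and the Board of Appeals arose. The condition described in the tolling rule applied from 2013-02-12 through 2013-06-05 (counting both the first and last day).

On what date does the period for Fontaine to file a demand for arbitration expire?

December 19, 2013

228 days after 2013-01-11 is August 27, 2013.
From February 12, 2013 through June 5, 2013 inclusive is 114 days; tolling adds 114 days: August 27, 2013 + 114 days = December 19, 2013.
December 19, 2013 is a Thursday and not a legal holiday, so no extension applies.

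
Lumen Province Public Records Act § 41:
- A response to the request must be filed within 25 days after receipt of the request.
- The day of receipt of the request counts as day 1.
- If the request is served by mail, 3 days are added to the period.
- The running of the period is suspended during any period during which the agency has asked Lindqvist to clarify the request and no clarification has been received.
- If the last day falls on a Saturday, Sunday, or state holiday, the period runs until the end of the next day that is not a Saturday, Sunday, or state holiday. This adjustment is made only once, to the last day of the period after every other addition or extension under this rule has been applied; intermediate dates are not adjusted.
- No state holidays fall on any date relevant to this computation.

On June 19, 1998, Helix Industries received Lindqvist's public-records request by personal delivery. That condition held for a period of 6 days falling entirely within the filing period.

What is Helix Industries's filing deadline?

July 20, 1998

Counting June 19, 1998 as day 1, day 25 is July 13, 1998.
Service was not by mail, so no mail extension applies.
Tolling adds 6 days: July 13, 1998 + 6 days = July 19, 1998.
July 19, 1998 is Sunday. The next qualifying day is July 20, 1998.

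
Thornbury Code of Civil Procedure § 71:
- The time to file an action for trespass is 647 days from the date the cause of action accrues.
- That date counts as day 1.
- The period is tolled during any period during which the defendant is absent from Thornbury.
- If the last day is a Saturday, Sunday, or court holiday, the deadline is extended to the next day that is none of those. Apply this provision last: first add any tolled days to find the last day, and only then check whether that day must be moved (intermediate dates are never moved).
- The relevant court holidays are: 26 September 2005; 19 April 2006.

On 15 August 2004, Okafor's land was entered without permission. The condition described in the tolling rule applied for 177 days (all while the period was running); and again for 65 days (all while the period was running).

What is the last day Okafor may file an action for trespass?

Counting 15 August 2004 as day 1, day 647 is May 23, 2006.
Tolling adds 177 days: May 23, 2006 + 177 days = November 16, 2006.
Tolling adds 65 days: November 16, 2006 + 65 days = January 20, 2007.
January 20, 2007 is Saturday; January 21, 2007 is Sunday. The next qualifying day is January 22, 2007.

January 22, 2007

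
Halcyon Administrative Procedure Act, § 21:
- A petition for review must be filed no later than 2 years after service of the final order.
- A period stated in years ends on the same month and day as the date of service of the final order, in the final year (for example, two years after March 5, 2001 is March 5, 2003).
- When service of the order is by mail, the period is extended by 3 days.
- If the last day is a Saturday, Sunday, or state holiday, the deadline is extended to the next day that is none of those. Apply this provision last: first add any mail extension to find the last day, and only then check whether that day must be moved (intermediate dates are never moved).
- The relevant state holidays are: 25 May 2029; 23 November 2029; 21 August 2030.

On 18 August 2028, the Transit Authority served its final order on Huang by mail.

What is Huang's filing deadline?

2 years after 18 August 2028 is August 18, 2030.
Service was by mail, adding 3 days: August 18, 2030 + 3 days = August 21, 2030.
August 21, 2030 is a listed holiday. The next qualifying day is August 22, 2030.

August 22, 2030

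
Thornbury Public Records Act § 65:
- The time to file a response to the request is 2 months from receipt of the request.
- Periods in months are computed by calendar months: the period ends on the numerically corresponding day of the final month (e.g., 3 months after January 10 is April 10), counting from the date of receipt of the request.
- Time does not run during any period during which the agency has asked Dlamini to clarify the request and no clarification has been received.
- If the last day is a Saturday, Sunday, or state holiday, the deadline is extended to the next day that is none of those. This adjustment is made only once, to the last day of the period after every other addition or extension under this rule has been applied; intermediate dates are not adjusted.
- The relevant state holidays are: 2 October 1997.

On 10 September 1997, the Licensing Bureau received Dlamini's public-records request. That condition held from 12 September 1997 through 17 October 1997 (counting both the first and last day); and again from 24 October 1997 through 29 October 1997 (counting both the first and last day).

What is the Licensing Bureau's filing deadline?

December 22, 1997

2 months after 10 September 1997 is November 10, 1997.
From September 12, 1997 through October 17, 1997 inclusive is 36 days; tolling adds 36 days: November 10, 1997 + 36 days = December 16, 1997.
From October 24, 1997 through October 29, 1997 inclusive is 6 days; tolling adds 6 days: December 16, 1997 + 6 days = December 22, 1997.
December 22, 1997 is a Monday and not a state holiday, so no extension applies.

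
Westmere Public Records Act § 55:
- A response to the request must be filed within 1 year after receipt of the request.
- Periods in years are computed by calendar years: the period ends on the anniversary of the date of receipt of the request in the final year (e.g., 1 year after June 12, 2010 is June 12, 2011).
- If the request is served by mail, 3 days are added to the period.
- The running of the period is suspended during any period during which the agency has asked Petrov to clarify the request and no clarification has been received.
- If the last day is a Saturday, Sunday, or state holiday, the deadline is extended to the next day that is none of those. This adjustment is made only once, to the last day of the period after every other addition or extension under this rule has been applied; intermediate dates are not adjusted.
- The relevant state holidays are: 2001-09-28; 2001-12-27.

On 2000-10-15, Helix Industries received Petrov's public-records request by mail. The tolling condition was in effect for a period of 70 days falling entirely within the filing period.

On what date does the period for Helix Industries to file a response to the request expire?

1 year after 2000-10-15 is October 15, 2001.
Service was by mail, adding 3 days: October 15, 2001 + 3 days = October 18, 2001.
Tolling adds 70 days: October 18, 2001 + 70 days = December 27, 2001.
December 27, 2001 is a listed holiday. The next qualifying day is December 28, 2001.

December 28, 2001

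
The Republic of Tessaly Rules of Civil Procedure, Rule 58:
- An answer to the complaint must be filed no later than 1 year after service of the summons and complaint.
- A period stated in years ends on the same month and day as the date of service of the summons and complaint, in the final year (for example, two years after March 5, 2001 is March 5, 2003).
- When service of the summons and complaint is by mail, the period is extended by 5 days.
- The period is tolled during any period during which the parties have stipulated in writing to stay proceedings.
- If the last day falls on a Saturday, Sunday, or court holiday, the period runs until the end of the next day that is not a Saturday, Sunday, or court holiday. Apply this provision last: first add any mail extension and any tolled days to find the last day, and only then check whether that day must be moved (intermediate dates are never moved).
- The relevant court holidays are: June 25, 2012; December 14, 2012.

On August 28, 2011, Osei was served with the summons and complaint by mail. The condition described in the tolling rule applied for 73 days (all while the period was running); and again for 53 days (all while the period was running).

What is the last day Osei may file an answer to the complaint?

1 year after August 28, 2011 is August 28, 2012.
Service was by mail, adding 5 days: August 28, 2012 + 5 days = September 2, 2012.
Tolling adds 73 days: September 2, 2012 + 73 days = November 14, 2012.
Tolling adds 53 days: November 14, 2012 + 53 days = January 6, 2013.
January 6, 2013 is Sunday. The next qualifying day is January 7, 2013.

January 7, 2013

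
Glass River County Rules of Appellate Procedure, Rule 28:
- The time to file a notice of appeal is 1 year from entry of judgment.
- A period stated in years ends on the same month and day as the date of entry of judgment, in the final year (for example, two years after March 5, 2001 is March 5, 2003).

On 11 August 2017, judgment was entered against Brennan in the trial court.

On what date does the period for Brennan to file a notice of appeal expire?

1 year after 11 August 2017 is August 11, 2018.

August 11, 2018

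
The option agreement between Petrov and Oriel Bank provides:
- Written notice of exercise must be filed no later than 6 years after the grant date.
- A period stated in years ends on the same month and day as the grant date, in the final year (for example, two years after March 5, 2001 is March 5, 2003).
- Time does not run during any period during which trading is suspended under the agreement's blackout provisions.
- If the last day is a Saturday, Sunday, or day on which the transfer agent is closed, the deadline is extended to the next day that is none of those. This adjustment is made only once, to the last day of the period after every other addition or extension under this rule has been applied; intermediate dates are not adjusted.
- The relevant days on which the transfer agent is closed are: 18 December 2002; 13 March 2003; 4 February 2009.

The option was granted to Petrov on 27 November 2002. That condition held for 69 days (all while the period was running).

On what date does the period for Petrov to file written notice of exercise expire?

February 5, 2009

6 years after 27 November 2002 is November 27, 2008.
Tolling adds 69 days: November 27, 2008 + 69 days = February 4, 2009.
February 4, 2009 is a listed holiday. The next qualifying day is February 5, 2009.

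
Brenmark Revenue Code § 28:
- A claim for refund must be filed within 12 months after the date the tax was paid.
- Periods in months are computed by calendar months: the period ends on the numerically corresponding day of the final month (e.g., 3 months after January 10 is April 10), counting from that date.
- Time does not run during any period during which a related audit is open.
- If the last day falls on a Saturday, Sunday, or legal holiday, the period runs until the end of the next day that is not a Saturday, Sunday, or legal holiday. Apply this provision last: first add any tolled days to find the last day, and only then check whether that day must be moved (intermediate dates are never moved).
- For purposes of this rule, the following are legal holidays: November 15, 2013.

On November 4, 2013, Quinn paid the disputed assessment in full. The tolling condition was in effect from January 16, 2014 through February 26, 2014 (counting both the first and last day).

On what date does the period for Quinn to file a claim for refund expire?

12 months after November 4, 2013 is November 4, 2014.
From January 16, 2014 through February 26, 2014 inclusive is 42 days; tolling adds 42 days: November 4, 2014 + 42 days = December 16, 2014.
December 16, 2014 is a Tuesday and not a legal holiday, so no extension applies.

December 16, 2014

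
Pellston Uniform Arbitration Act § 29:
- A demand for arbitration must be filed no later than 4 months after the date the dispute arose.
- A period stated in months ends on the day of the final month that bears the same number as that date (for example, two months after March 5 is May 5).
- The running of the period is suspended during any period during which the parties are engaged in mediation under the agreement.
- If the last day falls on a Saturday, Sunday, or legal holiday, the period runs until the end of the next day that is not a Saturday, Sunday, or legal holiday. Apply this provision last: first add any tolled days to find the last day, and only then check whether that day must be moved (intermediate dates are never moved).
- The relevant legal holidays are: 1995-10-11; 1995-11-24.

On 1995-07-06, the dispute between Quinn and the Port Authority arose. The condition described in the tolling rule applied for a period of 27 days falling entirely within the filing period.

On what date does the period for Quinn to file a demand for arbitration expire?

4 months after 1995-07-06 is November 6, 1995.
Tolling adds 27 days: November 6, 1995 + 27 days = December 3, 1995.
December 3, 1995 is Sunday. The next qualifying day is December 4, 1995.

December 4, 1995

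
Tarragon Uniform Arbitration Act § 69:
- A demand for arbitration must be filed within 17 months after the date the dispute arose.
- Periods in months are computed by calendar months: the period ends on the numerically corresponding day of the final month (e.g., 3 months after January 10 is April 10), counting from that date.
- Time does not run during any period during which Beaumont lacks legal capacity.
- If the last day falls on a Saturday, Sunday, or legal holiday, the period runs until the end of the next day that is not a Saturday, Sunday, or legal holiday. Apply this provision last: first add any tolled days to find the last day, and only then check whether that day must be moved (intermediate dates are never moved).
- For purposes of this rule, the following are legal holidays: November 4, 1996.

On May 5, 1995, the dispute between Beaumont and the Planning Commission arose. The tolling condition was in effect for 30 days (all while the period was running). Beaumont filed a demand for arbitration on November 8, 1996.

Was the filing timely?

17 months after May 5, 1995 is October 5, 1996.
Tolling adds 30 days: October 5, 1996 + 30 days = November 4, 1996.
November 4, 1996 is a listed holiday. The next qualifying day is November 5, 1996.
The deadline is November 5, 1996; the filing on November 8, 1996 is after that date.

No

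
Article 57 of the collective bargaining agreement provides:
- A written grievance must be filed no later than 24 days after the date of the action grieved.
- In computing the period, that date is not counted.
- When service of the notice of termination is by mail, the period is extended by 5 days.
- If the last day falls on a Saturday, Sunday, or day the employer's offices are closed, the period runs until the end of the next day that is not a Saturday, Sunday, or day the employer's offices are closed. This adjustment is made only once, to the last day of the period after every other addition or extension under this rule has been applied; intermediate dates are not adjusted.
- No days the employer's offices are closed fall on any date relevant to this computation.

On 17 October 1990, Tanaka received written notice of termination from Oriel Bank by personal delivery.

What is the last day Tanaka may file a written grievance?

24 days after 17 October 1990 is November 10, 1990.
Service was not by mail, so no mail extension applies.
November 10, 1990 is Saturday; November 11, 1990 is Sunday. The next qualifying day is November 12, 1990.

November 12, 1990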